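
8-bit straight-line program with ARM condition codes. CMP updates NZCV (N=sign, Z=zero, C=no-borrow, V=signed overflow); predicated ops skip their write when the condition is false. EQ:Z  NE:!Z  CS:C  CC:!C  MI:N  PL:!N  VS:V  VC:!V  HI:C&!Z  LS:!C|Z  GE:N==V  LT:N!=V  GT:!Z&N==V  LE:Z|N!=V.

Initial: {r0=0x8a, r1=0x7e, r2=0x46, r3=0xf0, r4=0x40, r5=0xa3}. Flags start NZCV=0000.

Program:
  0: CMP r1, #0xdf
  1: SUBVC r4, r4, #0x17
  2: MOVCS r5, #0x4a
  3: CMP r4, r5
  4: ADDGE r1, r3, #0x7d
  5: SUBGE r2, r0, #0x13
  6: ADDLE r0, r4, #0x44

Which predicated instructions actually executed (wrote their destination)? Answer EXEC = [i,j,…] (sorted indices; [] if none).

EXEC = [4,5]

[0] flags=1001 → (cmp)
[1] flags=1001 VC?F → skip
[2] flags=1001 CS?F → skip
[3] flags=1001 → (cmp)
[4] flags=1001 GE?T → r1=0x6d
[5] flags=1001 GE?T → r2=0x77
[6] flags=1001 LE?F → skip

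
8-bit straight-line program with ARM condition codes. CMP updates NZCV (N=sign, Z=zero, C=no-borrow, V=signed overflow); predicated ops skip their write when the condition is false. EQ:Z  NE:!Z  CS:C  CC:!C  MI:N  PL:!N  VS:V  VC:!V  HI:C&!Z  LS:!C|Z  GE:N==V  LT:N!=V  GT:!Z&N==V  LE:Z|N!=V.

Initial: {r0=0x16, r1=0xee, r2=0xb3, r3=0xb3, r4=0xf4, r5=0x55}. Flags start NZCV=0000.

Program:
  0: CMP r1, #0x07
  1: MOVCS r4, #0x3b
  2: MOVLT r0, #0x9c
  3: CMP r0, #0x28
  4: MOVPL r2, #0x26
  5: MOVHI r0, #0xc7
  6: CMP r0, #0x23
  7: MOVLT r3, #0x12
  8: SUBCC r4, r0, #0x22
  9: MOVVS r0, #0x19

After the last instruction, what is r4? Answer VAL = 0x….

[0] flags=1010 → (cmp)
[1] flags=1010 CS?T → r4=0x3b
[2] flags=1010 LT?T → r0=0x9c
[3] flags=0011 → (cmp)
[4] flags=0011 PL?T → r2=0x26
[5] flags=0011 HI?T → r0=0xc7
[6] flags=1010 → (cmp)
[7] flags=1010 LT?T → r3=0x12
[8] flags=1010 CC?F → skip
[9] flags=1010 VS?F → skip

VAL = 0x3b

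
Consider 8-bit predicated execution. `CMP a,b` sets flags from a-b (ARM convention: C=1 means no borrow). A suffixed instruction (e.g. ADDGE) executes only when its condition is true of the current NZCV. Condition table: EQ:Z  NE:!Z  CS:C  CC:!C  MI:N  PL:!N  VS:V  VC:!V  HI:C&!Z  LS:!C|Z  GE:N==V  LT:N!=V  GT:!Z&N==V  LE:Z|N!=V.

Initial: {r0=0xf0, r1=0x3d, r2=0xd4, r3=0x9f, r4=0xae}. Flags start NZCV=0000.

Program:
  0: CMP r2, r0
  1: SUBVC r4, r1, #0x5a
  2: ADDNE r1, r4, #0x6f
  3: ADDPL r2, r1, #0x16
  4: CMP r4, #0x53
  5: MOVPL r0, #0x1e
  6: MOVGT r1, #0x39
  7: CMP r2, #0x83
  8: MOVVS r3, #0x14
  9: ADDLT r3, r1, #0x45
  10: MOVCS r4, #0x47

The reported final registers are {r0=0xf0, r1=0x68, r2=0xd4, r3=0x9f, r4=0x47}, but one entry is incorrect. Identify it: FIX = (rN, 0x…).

FIX = (r1, 0x52)

0: ✓ CMP  NZCV=1000
1: ✓ SUBVC  r4←0xe3
2: ✓ ADDNE  r1←0x52
3: · ADDPL
4: ✓ CMP  NZCV=1010
5: · MOVPL
6: · MOVGT
7: ✓ CMP  NZCV=0010
8: · MOVVS
9: · ADDLT
10: ✓ MOVCS  r4←0x47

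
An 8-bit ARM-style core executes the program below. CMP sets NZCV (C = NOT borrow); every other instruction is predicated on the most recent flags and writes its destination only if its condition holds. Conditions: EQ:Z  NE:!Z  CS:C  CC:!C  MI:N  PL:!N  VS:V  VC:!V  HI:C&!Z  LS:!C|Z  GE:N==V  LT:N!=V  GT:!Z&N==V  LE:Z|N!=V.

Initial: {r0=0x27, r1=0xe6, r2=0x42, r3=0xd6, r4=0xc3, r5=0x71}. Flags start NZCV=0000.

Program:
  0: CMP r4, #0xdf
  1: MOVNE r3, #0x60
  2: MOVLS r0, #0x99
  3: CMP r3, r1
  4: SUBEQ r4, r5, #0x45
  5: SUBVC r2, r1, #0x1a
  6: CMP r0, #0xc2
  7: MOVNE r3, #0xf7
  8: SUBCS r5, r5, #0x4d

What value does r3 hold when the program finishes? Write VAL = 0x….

VAL = 0xf7

[0] flags=1000 → (cmp)
[1] flags=1000 NE?T → r3=0x60
[2] flags=1000 LS?T → r0=0x99
[3] flags=0000 → (cmp)
[4] flags=0000 EQ?F → skip
[5] flags=0000 VC?T → r2=0xcc
[6] flags=1000 → (cmp)
[7] flags=1000 NE?T → r3=0xf7
[8] flags=1000 CS?F → skip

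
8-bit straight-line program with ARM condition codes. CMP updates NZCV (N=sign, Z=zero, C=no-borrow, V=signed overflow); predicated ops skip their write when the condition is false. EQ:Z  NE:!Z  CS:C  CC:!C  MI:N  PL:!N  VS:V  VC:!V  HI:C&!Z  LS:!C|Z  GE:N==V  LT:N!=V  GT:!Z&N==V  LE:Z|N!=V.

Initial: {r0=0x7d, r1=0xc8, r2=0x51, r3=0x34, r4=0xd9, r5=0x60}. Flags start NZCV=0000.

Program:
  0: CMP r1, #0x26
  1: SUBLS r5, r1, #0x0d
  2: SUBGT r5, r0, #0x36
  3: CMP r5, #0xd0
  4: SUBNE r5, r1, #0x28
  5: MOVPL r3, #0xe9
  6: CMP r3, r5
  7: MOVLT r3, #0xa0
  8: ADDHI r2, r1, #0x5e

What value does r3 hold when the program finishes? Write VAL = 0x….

[0] flags=1010 → (cmp)
[1] flags=1010 LS?F → skip
[2] flags=1010 GT?F → skip
[3] flags=1001 → (cmp)
[4] flags=1001 NE?T → r5=0xa0
[5] flags=1001 PL?F → skip
[6] flags=1001 → (cmp)
[7] flags=1001 LT?F → skip
[8] flags=1001 HI?F → skip

VAL = 0x34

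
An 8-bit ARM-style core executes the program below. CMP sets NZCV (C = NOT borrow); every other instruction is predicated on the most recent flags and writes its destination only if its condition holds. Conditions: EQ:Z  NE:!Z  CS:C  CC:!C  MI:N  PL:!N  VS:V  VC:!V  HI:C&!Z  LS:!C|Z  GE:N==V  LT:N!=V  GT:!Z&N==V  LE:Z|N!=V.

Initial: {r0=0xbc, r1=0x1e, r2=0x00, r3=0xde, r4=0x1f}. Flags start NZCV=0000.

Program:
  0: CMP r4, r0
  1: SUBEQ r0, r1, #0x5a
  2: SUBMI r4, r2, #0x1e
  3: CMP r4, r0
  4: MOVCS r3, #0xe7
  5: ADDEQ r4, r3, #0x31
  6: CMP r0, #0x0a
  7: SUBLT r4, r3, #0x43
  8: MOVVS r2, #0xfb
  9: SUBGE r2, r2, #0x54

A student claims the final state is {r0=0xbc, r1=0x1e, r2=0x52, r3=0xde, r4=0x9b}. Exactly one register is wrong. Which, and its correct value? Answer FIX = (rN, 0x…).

0: ✓ CMP  NZCV=0000
1: · SUBEQ
2: · SUBMI
3: ✓ CMP  NZCV=0000
4: · MOVCS
5: · ADDEQ
6: ✓ CMP  NZCV=1010
7: ✓ SUBLT  r4←0x9b
8: · MOVVS
9: · SUBGE

FIX = (r2, 0x00)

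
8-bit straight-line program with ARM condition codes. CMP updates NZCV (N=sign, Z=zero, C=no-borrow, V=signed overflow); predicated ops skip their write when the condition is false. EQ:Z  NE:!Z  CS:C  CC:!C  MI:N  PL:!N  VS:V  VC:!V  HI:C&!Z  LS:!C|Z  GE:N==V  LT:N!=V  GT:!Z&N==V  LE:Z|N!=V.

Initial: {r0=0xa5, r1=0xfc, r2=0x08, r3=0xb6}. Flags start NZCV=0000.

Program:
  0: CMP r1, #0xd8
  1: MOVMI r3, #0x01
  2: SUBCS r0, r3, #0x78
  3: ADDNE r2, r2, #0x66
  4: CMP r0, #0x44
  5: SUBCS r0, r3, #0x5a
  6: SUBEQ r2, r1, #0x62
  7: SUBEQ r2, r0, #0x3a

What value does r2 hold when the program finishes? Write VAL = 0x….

VAL = 0x6e

0: ✓ CMP  NZCV=0010
1: · MOVMI
2: ✓ SUBCS  r0←0x3e
3: ✓ ADDNE  r2←0x6e
4: ✓ CMP  NZCV=1000
5: · SUBCS
6: · SUBEQ
7: · SUBEQ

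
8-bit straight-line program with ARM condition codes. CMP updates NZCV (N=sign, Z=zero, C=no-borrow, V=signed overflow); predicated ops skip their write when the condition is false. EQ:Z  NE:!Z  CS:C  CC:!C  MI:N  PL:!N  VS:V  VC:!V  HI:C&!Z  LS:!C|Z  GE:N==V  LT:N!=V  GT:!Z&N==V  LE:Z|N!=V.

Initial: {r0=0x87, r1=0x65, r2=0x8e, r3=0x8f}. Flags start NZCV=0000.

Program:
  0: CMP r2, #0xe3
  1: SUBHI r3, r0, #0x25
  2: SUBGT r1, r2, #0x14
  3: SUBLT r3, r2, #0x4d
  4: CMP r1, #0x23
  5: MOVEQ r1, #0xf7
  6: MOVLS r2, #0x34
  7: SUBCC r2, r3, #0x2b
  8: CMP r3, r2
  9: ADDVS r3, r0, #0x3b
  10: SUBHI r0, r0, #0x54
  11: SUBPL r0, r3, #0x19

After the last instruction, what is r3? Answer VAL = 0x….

VAL = 0xc2

[0] flags=1000 → (cmp)
[1] flags=1000 HI?F → skip
[2] flags=1000 GT?F → skip
[3] flags=1000 LT?T → r3=0x41
[4] flags=0010 → (cmp)
[5] flags=0010 EQ?F → skip
[6] flags=0010 LS?F → skip
[7] flags=0010 CC?F → skip
[8] flags=1001 → (cmp)
[9] flags=1001 VS?T → r3=0xc2
[10] flags=1001 HI?F → skip
[11] flags=1001 PL?F → skip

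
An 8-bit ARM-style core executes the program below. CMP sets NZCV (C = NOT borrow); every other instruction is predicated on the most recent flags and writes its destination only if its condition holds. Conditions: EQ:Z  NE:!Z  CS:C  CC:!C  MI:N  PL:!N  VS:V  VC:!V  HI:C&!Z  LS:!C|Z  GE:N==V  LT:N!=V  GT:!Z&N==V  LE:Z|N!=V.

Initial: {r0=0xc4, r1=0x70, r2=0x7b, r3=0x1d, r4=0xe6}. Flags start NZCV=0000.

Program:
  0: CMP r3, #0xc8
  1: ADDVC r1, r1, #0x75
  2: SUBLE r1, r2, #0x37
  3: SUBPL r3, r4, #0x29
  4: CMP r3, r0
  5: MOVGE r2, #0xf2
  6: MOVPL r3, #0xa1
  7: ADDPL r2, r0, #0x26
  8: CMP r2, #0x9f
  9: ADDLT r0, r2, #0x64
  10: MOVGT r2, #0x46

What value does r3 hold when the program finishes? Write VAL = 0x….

VAL = 0xbd

[0] flags=0000 → (cmp)
[1] flags=0000 VC?T → r1=0xe5
[2] flags=0000 LE?F → skip
[3] flags=0000 PL?T → r3=0xbd
[4] flags=1000 → (cmp)
[5] flags=1000 GE?F → skip
[6] flags=1000 PL?F → skip
[7] flags=1000 PL?F → skip
[8] flags=1001 → (cmp)
[9] flags=1001 LT?F → skip
[10] flags=1001 GT?T → r2=0x46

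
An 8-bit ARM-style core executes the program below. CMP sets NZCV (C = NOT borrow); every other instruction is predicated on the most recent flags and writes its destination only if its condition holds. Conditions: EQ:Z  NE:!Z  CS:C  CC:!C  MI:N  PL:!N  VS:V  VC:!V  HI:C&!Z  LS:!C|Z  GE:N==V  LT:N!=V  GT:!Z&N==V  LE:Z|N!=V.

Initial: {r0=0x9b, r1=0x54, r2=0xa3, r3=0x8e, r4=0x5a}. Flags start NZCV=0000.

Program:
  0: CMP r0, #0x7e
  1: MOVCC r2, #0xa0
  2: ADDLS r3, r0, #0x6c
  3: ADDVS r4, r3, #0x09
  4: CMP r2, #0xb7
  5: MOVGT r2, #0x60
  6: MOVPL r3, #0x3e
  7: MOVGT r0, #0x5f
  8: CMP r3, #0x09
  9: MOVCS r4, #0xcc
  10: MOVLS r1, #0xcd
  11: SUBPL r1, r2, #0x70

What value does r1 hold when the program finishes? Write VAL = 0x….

VAL = 0x54

0: ✓ CMP  NZCV=0011
1: · MOVCC
2: · ADDLS
3: ✓ ADDVS  r4←0x97
4: ✓ CMP  NZCV=1000
5: · MOVGT
6: · MOVPL
7: · MOVGT
8: ✓ CMP  NZCV=1010
9: ✓ MOVCS  r4←0xcc
10: · MOVLS
11: · SUBPL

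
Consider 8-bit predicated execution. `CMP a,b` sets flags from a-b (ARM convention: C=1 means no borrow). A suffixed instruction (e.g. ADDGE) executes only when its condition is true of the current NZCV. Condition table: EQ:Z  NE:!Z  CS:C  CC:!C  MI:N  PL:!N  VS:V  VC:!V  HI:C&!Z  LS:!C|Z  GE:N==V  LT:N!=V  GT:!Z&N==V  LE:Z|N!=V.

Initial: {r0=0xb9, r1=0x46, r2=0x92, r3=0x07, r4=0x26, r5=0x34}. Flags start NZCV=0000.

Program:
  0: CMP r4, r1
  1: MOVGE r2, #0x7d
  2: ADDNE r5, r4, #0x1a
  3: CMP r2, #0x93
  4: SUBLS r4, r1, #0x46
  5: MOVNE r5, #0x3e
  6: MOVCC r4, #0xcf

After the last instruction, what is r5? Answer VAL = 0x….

VAL = 0x3e

[0] flags=1000 → (cmp)
[1] flags=1000 GE?F → skip
[2] flags=1000 NE?T → r5=0x40
[3] flags=1000 → (cmp)
[4] flags=1000 LS?T → r4=0x00
[5] flags=1000 NE?T → r5=0x3e
[6] flags=1000 CC?T → r4=0xcf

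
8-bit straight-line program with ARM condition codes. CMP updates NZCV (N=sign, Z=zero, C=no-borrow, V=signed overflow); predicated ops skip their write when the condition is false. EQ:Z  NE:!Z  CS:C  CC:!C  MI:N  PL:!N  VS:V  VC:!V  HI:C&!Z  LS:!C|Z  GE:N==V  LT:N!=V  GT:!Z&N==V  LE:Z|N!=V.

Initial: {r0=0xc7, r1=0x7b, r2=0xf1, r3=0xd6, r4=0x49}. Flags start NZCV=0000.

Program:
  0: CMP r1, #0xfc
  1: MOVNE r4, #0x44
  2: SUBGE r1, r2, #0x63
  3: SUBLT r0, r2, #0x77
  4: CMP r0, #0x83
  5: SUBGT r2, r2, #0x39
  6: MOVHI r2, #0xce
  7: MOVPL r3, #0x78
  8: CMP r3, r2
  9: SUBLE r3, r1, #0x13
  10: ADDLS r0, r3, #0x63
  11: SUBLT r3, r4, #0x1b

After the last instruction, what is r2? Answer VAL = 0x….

VAL = 0xce

0: ✓ CMP  NZCV=0000
1: ✓ MOVNE  r4←0x44
2: ✓ SUBGE  r1←0x8e
3: · SUBLT
4: ✓ CMP  NZCV=0010
5: ✓ SUBGT  r2←0xb8
6: ✓ MOVHI  r2←0xce
7: ✓ MOVPL  r3←0x78
8: ✓ CMP  NZCV=1001
9: · SUBLE
10: ✓ ADDLS  r0←0xdb
11: · SUBLT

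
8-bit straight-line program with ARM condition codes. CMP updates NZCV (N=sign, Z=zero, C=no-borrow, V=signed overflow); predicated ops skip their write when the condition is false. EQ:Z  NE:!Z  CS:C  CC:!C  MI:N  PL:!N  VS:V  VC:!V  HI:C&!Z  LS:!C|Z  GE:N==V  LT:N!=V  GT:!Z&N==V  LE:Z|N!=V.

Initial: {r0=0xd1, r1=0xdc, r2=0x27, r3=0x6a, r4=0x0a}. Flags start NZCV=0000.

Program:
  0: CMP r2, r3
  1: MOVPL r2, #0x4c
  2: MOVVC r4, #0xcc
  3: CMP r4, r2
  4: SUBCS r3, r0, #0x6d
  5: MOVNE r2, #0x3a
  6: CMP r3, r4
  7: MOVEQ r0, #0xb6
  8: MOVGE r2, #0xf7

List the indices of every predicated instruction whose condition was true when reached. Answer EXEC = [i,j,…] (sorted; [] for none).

EXEC = [2,4,5,8]

0: ✓ CMP  NZCV=1000
1: · MOVPL
2: ✓ MOVVC  r4←0xcc
3: ✓ CMP  NZCV=1010
4: ✓ SUBCS  r3←0x64
5: ✓ MOVNE  r2←0x3a
6: ✓ CMP  NZCV=1001
7: · MOVEQ
8: ✓ MOVGE  r2←0xf7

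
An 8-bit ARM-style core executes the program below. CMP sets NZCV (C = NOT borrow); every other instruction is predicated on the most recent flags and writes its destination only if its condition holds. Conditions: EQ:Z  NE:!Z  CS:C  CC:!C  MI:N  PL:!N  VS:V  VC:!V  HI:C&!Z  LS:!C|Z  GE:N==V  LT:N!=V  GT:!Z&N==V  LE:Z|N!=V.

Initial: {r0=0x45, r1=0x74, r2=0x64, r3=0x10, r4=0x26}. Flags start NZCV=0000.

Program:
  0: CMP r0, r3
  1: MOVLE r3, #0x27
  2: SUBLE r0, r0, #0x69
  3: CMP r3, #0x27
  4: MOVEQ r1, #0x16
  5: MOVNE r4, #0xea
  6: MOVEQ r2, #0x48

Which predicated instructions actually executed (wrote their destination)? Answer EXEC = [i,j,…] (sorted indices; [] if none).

[0] flags=0010 → (cmp)
[1] flags=0010 LE?F → skip
[2] flags=0010 LE?F → skip
[3] flags=1000 → (cmp)
[4] flags=1000 EQ?F → skip
[5] flags=1000 NE?T → r4=0xea
[6] flags=1000 EQ?F → skip

EXEC = [5]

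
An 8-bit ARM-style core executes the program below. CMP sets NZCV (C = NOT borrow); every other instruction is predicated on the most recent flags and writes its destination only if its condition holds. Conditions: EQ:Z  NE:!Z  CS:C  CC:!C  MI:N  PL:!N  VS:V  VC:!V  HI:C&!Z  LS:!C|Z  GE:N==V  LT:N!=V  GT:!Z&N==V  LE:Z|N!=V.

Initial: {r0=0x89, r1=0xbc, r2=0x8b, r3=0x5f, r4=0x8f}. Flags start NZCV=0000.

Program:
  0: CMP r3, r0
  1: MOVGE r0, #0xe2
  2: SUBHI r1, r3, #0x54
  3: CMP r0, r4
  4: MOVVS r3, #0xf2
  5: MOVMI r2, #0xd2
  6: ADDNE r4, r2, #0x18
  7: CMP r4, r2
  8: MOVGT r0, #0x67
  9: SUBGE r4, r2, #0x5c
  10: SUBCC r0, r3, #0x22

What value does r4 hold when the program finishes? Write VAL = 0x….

VAL = 0x2f

[0] flags=1001 → (cmp)
[1] flags=1001 GE?T → r0=0xe2
[2] flags=1001 HI?F → skip
[3] flags=0010 → (cmp)
[4] flags=0010 VS?F → skip
[5] flags=0010 MI?F → skip
[6] flags=0010 NE?T → r4=0xa3
[7] flags=0010 → (cmp)
[8] flags=0010 GT?T → r0=0x67
[9] flags=0010 GE?T → r4=0x2f
[10] flags=0010 CC?F → skip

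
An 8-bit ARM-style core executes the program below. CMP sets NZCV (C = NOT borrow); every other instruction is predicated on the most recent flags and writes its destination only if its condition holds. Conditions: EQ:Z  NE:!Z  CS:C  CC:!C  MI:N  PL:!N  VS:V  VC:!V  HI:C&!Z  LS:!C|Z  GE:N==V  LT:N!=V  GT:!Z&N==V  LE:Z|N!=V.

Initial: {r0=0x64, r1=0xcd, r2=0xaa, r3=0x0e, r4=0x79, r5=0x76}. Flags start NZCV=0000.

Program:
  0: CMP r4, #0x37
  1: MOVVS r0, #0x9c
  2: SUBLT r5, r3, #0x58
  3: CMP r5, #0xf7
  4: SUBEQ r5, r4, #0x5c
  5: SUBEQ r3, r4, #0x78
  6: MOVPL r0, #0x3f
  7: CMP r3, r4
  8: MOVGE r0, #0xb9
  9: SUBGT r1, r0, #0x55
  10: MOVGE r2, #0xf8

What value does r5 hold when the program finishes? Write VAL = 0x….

VAL = 0x76

[0] flags=0010 → (cmp)
[1] flags=0010 VS?F → skip
[2] flags=0010 LT?F → skip
[3] flags=0000 → (cmp)
[4] flags=0000 EQ?F → skip
[5] flags=0000 EQ?F → skip
[6] flags=0000 PL?T → r0=0x3f
[7] flags=1000 → (cmp)
[8] flags=1000 GE?F → skip
[9] flags=1000 GT?F → skip
[10] flags=1000 GE?F → skip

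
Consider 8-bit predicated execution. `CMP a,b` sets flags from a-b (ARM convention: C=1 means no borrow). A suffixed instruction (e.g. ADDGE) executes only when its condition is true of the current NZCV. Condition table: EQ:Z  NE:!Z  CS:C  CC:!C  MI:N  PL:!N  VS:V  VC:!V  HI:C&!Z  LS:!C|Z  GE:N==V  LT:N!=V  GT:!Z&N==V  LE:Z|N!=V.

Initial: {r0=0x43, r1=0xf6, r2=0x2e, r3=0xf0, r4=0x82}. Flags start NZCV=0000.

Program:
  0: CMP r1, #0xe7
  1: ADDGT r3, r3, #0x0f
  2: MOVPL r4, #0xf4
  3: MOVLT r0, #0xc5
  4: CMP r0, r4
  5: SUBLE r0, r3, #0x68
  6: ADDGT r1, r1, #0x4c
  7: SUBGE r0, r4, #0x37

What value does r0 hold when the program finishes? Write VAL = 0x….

VAL = 0xbd

0: ✓ CMP  NZCV=0010
1: ✓ ADDGT  r3←0xff
2: ✓ MOVPL  r4←0xf4
3: · MOVLT
4: ✓ CMP  NZCV=0000
5: · SUBLE
6: ✓ ADDGT  r1←0x42
7: ✓ SUBGE  r0←0xbd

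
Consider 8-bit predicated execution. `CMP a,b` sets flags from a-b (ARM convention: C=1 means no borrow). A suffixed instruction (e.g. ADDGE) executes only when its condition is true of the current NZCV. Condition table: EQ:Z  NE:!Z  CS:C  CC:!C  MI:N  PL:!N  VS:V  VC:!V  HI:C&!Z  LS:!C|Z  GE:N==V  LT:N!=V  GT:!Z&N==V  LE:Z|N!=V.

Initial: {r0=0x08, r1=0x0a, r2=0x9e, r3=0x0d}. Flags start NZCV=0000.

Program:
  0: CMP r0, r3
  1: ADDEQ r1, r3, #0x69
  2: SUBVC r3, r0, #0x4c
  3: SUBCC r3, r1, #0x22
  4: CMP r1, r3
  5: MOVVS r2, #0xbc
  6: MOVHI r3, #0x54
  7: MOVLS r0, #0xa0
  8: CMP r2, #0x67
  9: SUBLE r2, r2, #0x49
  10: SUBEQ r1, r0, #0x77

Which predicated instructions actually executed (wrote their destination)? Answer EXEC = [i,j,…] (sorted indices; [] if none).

EXEC = [2,3,7,9]

[0] flags=1000 → (cmp)
[1] flags=1000 EQ?F → skip
[2] flags=1000 VC?T → r3=0xbc
[3] flags=1000 CC?T → r3=0xe8
[4] flags=0000 → (cmp)
[5] flags=0000 VS?F → skip
[6] flags=0000 HI?F → skip
[7] flags=0000 LS?T → r0=0xa0
[8] flags=0011 → (cmp)
[9] flags=0011 LE?T → r2=0x55
[10] flags=0011 EQ?F → skip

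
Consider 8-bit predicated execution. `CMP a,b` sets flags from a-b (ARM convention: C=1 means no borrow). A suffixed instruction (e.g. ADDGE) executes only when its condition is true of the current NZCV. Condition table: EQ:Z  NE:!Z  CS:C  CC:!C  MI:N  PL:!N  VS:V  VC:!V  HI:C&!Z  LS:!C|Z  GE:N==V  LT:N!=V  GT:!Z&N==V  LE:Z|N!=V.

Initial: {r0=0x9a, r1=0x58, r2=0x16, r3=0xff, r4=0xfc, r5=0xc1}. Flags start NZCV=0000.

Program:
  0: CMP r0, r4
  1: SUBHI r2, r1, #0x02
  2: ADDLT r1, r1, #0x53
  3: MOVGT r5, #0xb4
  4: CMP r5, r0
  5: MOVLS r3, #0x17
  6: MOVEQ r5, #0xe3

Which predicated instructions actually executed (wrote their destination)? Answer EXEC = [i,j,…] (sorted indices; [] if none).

0: ✓ CMP  NZCV=1000
1: · SUBHI
2: ✓ ADDLT  r1←0xab
3: · MOVGT
4: ✓ CMP  NZCV=0010
5: · MOVLS
6: · MOVEQ

EXEC = [2]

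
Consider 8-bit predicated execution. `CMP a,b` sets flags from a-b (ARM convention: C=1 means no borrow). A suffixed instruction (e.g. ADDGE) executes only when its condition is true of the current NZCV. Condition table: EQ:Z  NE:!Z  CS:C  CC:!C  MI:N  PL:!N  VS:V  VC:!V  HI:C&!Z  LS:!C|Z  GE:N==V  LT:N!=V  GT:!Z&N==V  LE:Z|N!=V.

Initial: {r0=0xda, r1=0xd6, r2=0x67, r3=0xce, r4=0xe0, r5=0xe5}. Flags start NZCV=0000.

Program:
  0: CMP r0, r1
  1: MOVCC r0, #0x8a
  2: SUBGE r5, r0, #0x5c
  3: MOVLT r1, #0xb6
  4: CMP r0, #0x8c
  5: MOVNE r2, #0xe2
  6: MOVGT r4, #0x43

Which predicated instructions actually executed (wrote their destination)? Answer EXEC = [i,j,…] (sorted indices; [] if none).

EXEC = [2,5,6]

[0] flags=0010 → (cmp)
[1] flags=0010 CC?F → skip
[2] flags=0010 GE?T → r5=0x7e
[3] flags=0010 LT?F → skip
[4] flags=0010 → (cmp)
[5] flags=0010 NE?T → r2=0xe2
[6] flags=0010 GT?T → r4=0x43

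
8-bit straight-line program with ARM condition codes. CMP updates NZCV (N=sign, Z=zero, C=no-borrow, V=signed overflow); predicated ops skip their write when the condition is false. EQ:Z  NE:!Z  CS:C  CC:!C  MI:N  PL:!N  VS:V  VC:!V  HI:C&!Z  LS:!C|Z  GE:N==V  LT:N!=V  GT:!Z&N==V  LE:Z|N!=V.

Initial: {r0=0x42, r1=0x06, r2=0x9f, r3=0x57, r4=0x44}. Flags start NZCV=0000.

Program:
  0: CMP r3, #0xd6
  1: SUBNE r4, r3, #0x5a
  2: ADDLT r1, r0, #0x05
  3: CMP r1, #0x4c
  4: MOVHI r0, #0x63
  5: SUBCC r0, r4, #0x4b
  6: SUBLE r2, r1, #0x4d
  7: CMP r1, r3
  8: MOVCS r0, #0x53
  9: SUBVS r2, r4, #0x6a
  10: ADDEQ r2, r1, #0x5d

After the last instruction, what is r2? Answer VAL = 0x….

0: ✓ CMP  NZCV=1001
1: ✓ SUBNE  r4←0xfd
2: · ADDLT
3: ✓ CMP  NZCV=1000
4: · MOVHI
5: ✓ SUBCC  r0←0xb2
6: ✓ SUBLE  r2←0xb9
7: ✓ CMP  NZCV=1000
8: · MOVCS
9: · SUBVS
10: · ADDEQ

VAL = 0xb9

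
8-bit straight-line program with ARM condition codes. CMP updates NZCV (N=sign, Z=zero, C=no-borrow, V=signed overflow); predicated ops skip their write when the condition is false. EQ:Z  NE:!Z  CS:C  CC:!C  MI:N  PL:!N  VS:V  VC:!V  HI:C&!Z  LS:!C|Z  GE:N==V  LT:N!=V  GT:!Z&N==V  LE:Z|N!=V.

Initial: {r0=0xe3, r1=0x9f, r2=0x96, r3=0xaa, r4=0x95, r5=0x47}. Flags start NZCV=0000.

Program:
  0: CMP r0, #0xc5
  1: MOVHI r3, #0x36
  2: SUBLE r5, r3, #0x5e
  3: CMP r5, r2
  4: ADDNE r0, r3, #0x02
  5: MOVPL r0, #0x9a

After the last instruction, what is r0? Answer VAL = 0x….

0: ✓ CMP  NZCV=0010
1: ✓ MOVHI  r3←0x36
2: · SUBLE
3: ✓ CMP  NZCV=1001
4: ✓ ADDNE  r0←0x38
5: · MOVPL

VAL = 0x38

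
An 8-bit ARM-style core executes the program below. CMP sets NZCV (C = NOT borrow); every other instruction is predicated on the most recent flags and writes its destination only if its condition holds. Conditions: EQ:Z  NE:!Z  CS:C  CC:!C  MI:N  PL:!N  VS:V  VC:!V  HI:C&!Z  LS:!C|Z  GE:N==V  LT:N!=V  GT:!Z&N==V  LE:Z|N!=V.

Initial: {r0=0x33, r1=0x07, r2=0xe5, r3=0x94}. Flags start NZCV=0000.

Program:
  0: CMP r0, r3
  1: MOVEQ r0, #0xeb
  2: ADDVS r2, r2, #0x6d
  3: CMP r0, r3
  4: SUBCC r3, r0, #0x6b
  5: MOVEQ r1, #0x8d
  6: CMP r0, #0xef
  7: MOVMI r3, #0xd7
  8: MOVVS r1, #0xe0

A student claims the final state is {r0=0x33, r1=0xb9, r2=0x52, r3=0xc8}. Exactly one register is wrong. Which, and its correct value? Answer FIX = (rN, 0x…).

FIX = (r1, 0x07)

0: ✓ CMP  NZCV=1001
1: · MOVEQ
2: ✓ ADDVS  r2←0x52
3: ✓ CMP  NZCV=1001
4: ✓ SUBCC  r3←0xc8
5: · MOVEQ
6: ✓ CMP  NZCV=0000
7: · MOVMI
8: · MOVVS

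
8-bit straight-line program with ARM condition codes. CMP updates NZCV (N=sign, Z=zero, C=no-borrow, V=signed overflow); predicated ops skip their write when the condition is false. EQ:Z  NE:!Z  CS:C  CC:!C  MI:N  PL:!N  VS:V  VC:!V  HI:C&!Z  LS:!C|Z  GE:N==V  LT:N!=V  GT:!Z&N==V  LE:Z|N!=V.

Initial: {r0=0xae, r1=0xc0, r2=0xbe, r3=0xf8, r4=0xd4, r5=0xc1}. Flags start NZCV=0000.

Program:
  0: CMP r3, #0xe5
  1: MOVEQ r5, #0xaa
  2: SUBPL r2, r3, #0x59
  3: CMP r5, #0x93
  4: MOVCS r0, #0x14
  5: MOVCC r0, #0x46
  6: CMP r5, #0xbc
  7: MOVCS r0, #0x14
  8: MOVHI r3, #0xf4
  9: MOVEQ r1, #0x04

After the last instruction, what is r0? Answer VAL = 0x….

[0] flags=0010 → (cmp)
[1] flags=0010 EQ?F → skip
[2] flags=0010 PL?T → r2=0x9f
[3] flags=0010 → (cmp)
[4] flags=0010 CS?T → r0=0x14
[5] flags=0010 CC?F → skip
[6] flags=0010 → (cmp)
[7] flags=0010 CS?T → r0=0x14
[8] flags=0010 HI?T → r3=0xf4
[9] flags=0010 EQ?F → skip

VAL = 0x14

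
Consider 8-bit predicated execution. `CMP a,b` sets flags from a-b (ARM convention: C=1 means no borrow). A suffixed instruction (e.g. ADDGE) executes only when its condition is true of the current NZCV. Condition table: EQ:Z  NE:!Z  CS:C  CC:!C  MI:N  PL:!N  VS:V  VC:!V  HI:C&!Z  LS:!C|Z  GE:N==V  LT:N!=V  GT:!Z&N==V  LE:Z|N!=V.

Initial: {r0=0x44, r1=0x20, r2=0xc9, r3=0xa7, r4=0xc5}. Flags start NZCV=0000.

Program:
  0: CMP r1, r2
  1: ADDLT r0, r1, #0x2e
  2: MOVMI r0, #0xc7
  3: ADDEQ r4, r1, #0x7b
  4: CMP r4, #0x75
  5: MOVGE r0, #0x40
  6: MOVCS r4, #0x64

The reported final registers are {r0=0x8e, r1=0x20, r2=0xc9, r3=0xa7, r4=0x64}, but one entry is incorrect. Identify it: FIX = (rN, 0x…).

[0] flags=0000 → (cmp)
[1] flags=0000 LT?F → skip
[2] flags=0000 MI?F → skip
[3] flags=0000 EQ?F → skip
[4] flags=0011 → (cmp)
[5] flags=0011 GE?F → skip
[6] flags=0011 CS?T → r4=0x64

FIX = (r0, 0x44)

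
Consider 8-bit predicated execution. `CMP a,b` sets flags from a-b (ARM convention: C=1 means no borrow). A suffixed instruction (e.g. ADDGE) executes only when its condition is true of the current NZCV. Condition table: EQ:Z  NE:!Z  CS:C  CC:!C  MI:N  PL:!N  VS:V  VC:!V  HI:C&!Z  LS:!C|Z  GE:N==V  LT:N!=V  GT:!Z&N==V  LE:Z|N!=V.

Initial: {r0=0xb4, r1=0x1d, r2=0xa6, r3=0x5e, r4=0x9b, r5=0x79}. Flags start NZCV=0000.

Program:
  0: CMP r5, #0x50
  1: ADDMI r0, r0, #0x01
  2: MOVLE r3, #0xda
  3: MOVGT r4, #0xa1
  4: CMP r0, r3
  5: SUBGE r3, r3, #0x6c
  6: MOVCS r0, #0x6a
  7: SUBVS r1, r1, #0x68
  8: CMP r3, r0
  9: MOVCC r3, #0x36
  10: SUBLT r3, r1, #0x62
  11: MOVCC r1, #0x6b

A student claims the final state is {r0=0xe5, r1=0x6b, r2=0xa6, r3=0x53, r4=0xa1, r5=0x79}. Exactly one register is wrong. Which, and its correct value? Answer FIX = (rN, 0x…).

[0] flags=0010 → (cmp)
[1] flags=0010 MI?F → skip
[2] flags=0010 LE?F → skip
[3] flags=0010 GT?T → r4=0xa1
[4] flags=0011 → (cmp)
[5] flags=0011 GE?F → skip
[6] flags=0011 CS?T → r0=0x6a
[7] flags=0011 VS?T → r1=0xb5
[8] flags=1000 → (cmp)
[9] flags=1000 CC?T → r3=0x36
[10] flags=1000 LT?T → r3=0x53
[11] flags=1000 CC?T → r1=0x6b

FIX = (r0, 0x6a)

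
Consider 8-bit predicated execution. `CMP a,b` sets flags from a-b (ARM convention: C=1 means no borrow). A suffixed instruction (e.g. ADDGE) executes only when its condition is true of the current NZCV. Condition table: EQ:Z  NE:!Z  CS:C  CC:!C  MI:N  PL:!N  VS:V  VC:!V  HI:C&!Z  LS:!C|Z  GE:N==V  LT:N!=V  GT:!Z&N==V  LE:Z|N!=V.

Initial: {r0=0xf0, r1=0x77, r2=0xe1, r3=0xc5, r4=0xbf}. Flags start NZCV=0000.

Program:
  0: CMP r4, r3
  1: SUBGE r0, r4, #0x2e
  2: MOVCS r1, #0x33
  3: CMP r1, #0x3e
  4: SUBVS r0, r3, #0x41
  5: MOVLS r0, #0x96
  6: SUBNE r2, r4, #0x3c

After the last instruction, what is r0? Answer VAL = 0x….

[0] flags=1000 → (cmp)
[1] flags=1000 GE?F → skip
[2] flags=1000 CS?F → skip
[3] flags=0010 → (cmp)
[4] flags=0010 VS?F → skip
[5] flags=0010 LS?F → skip
[6] flags=0010 NE?T → r2=0x83

VAL = 0xf0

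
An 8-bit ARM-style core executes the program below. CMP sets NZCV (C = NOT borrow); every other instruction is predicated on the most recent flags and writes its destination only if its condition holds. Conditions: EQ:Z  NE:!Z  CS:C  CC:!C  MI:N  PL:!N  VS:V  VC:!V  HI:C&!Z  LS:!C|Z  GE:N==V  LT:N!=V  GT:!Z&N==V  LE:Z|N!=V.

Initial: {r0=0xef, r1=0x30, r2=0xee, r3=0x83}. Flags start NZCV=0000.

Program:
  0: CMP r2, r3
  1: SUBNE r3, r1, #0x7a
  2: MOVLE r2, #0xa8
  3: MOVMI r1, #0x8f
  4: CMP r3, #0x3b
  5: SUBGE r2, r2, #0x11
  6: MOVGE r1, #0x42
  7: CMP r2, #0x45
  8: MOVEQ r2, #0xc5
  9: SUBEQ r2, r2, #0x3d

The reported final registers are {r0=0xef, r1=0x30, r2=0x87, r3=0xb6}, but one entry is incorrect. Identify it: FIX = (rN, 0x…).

0: ✓ CMP  NZCV=0010
1: ✓ SUBNE  r3←0xb6
2: · MOVLE
3: · MOVMI
4: ✓ CMP  NZCV=0011
5: · SUBGE
6: · MOVGE
7: ✓ CMP  NZCV=1010
8: · MOVEQ
9: · SUBEQ

FIX = (r2, 0xee)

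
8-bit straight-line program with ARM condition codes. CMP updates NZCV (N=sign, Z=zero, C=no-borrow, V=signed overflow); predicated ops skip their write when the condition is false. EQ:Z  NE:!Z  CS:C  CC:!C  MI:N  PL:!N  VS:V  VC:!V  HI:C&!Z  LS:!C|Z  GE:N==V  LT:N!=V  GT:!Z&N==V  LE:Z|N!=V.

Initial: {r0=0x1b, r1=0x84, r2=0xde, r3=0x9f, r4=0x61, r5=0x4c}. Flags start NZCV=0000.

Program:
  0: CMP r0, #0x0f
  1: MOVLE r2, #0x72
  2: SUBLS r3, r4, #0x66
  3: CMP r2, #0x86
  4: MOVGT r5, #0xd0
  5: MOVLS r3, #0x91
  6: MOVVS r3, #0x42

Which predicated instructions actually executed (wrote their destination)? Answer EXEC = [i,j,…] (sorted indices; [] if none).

[0] flags=0010 → (cmp)
[1] flags=0010 LE?F → skip
[2] flags=0010 LS?F → skip
[3] flags=0010 → (cmp)
[4] flags=0010 GT?T → r5=0xd0
[5] flags=0010 LS?F → skip
[6] flags=0010 VS?F → skip

EXEC = [4]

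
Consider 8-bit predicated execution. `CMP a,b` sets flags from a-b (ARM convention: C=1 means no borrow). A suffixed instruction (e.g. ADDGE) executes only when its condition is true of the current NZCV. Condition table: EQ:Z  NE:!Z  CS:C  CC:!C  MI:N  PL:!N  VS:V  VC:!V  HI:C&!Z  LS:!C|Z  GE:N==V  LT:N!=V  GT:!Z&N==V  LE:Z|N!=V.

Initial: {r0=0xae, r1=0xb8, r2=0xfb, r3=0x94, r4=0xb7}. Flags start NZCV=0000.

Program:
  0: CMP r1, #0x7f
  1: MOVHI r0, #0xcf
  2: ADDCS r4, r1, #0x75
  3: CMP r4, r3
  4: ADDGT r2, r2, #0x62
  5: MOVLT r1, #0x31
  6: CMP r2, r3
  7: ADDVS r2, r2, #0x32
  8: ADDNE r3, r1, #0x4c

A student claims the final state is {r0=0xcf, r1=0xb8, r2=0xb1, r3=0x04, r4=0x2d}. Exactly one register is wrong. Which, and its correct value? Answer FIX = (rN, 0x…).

[0] flags=0011 → (cmp)
[1] flags=0011 HI?T → r0=0xcf
[2] flags=0011 CS?T → r4=0x2d
[3] flags=1001 → (cmp)
[4] flags=1001 GT?T → r2=0x5d
[5] flags=1001 LT?F → skip
[6] flags=1001 → (cmp)
[7] flags=1001 VS?T → r2=0x8f
[8] flags=1001 NE?T → r3=0x04

FIX = (r2, 0x8f)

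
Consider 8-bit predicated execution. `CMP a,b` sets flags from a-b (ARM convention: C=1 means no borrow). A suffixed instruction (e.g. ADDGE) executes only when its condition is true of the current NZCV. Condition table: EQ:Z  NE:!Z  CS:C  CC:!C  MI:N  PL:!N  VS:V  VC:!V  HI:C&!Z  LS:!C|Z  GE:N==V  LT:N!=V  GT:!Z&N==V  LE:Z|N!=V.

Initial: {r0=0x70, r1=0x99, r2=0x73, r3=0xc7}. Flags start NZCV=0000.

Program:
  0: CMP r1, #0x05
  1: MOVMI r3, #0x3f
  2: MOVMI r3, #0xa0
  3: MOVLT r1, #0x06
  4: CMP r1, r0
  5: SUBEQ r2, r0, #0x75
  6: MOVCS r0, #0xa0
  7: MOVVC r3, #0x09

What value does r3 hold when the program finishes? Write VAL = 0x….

VAL = 0x09

0: ✓ CMP  NZCV=1010
1: ✓ MOVMI  r3←0x3f
2: ✓ MOVMI  r3←0xa0
3: ✓ MOVLT  r1←0x06
4: ✓ CMP  NZCV=1000
5: · SUBEQ
6: · MOVCS
7: ✓ MOVVC  r3←0x09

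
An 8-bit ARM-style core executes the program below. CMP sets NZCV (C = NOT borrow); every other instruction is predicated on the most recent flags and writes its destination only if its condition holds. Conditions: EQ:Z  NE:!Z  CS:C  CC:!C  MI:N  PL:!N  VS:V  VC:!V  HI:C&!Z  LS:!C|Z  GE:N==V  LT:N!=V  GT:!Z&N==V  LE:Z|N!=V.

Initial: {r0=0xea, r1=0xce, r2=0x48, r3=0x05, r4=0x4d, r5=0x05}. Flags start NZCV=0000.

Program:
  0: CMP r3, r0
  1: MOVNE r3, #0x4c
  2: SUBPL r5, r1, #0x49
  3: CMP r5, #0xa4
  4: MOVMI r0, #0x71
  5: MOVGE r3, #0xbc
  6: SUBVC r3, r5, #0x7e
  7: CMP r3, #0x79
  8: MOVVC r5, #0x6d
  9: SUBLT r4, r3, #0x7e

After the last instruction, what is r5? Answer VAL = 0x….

VAL = 0x6d

[0] flags=0000 → (cmp)
[1] flags=0000 NE?T → r3=0x4c
[2] flags=0000 PL?T → r5=0x85
[3] flags=1000 → (cmp)
[4] flags=1000 MI?T → r0=0x71
[5] flags=1000 GE?F → skip
[6] flags=1000 VC?T → r3=0x07
[7] flags=1000 → (cmp)
[8] flags=1000 VC?T → r5=0x6d
[9] flags=1000 LT?T → r4=0x89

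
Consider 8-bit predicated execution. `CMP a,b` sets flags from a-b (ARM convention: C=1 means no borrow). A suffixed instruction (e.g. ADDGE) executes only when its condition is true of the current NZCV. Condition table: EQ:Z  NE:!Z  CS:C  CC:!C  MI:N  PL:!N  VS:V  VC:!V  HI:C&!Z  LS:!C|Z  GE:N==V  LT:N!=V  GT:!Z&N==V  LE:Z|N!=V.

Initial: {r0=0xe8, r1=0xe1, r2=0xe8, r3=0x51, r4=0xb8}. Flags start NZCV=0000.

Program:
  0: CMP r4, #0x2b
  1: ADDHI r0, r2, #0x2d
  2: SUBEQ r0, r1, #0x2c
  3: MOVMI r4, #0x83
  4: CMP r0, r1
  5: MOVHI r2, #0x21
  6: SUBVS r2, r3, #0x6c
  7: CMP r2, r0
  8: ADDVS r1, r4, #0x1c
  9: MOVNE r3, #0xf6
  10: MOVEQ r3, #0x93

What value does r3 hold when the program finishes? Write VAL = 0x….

VAL = 0xf6

[0] flags=1010 → (cmp)
[1] flags=1010 HI?T → r0=0x15
[2] flags=1010 EQ?F → skip
[3] flags=1010 MI?T → r4=0x83
[4] flags=0000 → (cmp)
[5] flags=0000 HI?F → skip
[6] flags=0000 VS?F → skip
[7] flags=1010 → (cmp)
[8] flags=1010 VS?F → skip
[9] flags=1010 NE?T → r3=0xf6
[10] flags=1010 EQ?F → skip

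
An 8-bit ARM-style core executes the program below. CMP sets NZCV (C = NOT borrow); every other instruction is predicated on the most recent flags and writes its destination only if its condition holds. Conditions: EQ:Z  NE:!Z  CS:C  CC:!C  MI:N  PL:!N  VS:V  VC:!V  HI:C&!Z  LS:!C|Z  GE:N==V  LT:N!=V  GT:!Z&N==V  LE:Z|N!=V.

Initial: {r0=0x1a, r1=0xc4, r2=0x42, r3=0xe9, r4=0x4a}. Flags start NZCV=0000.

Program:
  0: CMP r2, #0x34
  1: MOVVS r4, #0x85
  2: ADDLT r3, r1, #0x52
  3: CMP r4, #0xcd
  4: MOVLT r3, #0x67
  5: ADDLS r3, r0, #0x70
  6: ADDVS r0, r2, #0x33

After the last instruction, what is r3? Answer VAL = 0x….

VAL = 0x8a

[0] flags=0010 → (cmp)
[1] flags=0010 VS?F → skip
[2] flags=0010 LT?F → skip
[3] flags=0000 → (cmp)
[4] flags=0000 LT?F → skip
[5] flags=0000 LS?T → r3=0x8a
[6] flags=0000 VS?F → skip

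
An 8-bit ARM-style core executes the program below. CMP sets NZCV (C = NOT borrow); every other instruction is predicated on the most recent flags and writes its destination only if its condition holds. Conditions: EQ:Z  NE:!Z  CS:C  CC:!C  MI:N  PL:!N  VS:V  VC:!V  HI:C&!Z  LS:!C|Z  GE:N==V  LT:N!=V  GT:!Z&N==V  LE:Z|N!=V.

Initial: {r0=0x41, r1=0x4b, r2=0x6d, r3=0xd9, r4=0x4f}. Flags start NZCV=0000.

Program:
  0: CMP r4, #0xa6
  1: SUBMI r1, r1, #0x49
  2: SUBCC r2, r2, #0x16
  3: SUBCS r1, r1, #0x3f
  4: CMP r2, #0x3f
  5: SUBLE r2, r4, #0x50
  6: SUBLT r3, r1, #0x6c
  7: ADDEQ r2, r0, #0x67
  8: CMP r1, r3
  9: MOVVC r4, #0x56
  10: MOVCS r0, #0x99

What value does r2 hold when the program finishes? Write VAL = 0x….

[0] flags=1001 → (cmp)
[1] flags=1001 MI?T → r1=0x02
[2] flags=1001 CC?T → r2=0x57
[3] flags=1001 CS?F → skip
[4] flags=0010 → (cmp)
[5] flags=0010 LE?F → skip
[6] flags=0010 LT?F → skip
[7] flags=0010 EQ?F → skip
[8] flags=0000 → (cmp)
[9] flags=0000 VC?T → r4=0x56
[10] flags=0000 CS?F → skip

VAL = 0x57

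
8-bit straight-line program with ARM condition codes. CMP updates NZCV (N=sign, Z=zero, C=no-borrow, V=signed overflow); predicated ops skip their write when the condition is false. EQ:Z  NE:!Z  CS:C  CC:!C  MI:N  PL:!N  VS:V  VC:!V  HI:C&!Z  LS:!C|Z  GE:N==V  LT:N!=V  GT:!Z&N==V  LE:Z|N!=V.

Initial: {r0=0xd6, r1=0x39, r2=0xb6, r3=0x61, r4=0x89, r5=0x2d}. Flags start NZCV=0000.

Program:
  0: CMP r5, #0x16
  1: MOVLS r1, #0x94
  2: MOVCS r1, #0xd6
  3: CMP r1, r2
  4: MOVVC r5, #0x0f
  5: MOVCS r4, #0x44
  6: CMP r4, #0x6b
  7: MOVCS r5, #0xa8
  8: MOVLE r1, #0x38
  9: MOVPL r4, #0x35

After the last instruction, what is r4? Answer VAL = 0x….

[0] flags=0010 → (cmp)
[1] flags=0010 LS?F → skip
[2] flags=0010 CS?T → r1=0xd6
[3] flags=0010 → (cmp)
[4] flags=0010 VC?T → r5=0x0f
[5] flags=0010 CS?T → r4=0x44
[6] flags=1000 → (cmp)
[7] flags=1000 CS?F → skip
[8] flags=1000 LE?T → r1=0x38
[9] flags=1000 PL?F → skip

VAL = 0x44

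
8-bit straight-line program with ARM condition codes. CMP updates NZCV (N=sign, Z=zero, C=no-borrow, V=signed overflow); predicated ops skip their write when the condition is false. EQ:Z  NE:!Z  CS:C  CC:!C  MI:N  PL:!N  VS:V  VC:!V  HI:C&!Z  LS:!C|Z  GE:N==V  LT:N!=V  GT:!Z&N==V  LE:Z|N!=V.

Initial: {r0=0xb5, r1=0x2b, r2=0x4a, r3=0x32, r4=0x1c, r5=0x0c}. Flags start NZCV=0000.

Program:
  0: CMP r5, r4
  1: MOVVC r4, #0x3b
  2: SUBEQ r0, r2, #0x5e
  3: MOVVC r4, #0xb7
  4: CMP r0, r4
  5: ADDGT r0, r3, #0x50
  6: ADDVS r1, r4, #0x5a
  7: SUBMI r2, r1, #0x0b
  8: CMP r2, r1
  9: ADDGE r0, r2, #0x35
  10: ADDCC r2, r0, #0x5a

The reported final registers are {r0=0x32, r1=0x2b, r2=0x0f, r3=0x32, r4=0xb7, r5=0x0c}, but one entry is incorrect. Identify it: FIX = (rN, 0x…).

FIX = (r0, 0xb5)

[0] flags=1000 → (cmp)
[1] flags=1000 VC?T → r4=0x3b
[2] flags=1000 EQ?F → skip
[3] flags=1000 VC?T → r4=0xb7
[4] flags=1000 → (cmp)
[5] flags=1000 GT?F → skip
[6] flags=1000 VS?F → skip
[7] flags=1000 MI?T → r2=0x20
[8] flags=1000 → (cmp)
[9] flags=1000 GE?F → skip
[10] flags=1000 CC?T → r2=0x0f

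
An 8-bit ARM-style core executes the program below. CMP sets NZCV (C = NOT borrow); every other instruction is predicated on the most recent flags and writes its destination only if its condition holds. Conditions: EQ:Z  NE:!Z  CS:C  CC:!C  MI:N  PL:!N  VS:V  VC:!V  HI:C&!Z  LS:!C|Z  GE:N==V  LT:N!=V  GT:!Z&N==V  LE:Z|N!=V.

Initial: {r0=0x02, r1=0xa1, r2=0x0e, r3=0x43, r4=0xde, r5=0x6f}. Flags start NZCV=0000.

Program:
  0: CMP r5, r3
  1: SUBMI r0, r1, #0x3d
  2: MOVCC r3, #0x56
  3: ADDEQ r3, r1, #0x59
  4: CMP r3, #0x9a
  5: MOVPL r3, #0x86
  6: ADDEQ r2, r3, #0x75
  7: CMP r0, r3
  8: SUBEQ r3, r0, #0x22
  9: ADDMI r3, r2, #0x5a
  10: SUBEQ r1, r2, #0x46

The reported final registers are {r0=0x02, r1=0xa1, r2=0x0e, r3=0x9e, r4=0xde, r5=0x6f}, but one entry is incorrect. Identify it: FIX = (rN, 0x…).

0: ✓ CMP  NZCV=0010
1: · SUBMI
2: · MOVCC
3: · ADDEQ
4: ✓ CMP  NZCV=1001
5: · MOVPL
6: · ADDEQ
7: ✓ CMP  NZCV=1000
8: · SUBEQ
9: ✓ ADDMI  r3←0x68
10: · SUBEQ

FIX = (r3, 0x68)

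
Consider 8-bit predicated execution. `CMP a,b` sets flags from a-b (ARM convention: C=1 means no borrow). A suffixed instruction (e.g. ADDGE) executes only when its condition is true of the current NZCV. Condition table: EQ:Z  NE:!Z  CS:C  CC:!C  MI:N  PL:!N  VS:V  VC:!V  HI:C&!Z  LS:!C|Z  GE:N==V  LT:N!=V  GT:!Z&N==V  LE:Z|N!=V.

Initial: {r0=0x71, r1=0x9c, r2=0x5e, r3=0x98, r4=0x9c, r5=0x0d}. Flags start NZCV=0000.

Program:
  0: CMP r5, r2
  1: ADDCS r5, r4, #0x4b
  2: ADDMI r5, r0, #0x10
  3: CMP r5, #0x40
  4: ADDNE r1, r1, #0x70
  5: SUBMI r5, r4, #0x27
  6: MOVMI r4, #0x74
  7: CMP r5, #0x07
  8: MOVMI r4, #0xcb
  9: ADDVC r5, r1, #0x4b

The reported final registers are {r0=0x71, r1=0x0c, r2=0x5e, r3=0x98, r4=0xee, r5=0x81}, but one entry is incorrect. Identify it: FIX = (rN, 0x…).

[0] flags=1000 → (cmp)
[1] flags=1000 CS?F → skip
[2] flags=1000 MI?T → r5=0x81
[3] flags=0011 → (cmp)
[4] flags=0011 NE?T → r1=0x0c
[5] flags=0011 MI?F → skip
[6] flags=0011 MI?F → skip
[7] flags=0011 → (cmp)
[8] flags=0011 MI?F → skip
[9] flags=0011 VC?F → skip

FIX = (r4, 0x9c)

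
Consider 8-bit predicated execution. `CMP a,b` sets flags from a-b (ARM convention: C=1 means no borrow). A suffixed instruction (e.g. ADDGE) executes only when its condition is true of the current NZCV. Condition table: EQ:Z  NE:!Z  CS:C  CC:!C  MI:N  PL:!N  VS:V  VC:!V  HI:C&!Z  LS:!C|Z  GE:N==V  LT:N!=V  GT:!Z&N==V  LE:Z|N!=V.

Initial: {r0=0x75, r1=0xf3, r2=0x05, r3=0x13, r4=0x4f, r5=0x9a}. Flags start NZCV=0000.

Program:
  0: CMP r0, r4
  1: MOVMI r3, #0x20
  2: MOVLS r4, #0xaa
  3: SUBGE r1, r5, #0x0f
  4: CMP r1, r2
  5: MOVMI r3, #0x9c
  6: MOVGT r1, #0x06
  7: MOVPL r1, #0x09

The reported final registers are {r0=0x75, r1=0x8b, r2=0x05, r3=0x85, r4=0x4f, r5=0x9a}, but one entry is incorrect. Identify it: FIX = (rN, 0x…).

[0] flags=0010 → (cmp)
[1] flags=0010 MI?F → skip
[2] flags=0010 LS?F → skip
[3] flags=0010 GE?T → r1=0x8b
[4] flags=1010 → (cmp)
[5] flags=1010 MI?T → r3=0x9c
[6] flags=1010 GT?F → skip
[7] flags=1010 PL?F → skip

FIX = (r3, 0x9c)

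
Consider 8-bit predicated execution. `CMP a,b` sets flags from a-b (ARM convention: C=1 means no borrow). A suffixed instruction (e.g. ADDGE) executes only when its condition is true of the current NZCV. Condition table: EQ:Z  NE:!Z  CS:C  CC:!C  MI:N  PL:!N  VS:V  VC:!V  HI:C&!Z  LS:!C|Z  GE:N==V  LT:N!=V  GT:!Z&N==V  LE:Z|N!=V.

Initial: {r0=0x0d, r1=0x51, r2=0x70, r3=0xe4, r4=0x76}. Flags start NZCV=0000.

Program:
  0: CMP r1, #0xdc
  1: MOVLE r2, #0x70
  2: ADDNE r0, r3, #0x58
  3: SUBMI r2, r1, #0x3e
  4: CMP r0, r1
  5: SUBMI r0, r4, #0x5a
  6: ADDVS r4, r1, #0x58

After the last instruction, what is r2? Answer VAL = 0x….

VAL = 0x70

[0] flags=0000 → (cmp)
[1] flags=0000 LE?F → skip
[2] flags=0000 NE?T → r0=0x3c
[3] flags=0000 MI?F → skip
[4] flags=1000 → (cmp)
[5] flags=1000 MI?T → r0=0x1c
[6] flags=1000 VS?F → skip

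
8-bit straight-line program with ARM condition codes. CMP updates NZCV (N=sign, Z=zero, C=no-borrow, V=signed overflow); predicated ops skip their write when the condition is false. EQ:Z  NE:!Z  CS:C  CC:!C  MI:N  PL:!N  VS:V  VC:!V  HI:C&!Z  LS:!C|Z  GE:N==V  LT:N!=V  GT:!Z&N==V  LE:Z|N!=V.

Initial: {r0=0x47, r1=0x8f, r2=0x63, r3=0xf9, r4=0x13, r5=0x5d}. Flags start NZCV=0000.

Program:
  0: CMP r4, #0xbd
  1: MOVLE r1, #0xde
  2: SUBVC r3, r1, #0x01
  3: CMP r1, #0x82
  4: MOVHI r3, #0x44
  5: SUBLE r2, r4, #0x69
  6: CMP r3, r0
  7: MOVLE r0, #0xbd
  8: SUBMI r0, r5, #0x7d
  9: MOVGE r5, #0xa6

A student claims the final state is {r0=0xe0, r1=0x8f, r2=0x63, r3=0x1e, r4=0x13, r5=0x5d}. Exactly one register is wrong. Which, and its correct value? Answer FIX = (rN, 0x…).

0: ✓ CMP  NZCV=0000
1: · MOVLE
2: ✓ SUBVC  r3←0x8e
3: ✓ CMP  NZCV=0010
4: ✓ MOVHI  r3←0x44
5: · SUBLE
6: ✓ CMP  NZCV=1000
7: ✓ MOVLE  r0←0xbd
8: ✓ SUBMI  r0←0xe0
9: · MOVGE

FIX = (r3, 0x44)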